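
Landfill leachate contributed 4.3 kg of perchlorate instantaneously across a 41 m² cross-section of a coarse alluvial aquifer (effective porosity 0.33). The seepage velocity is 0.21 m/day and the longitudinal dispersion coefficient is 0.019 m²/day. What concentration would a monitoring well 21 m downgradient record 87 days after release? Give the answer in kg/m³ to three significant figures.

For an instantaneous plane source, C(x,t) = M/(n_e·A·√(4πDt)) · exp(−(x−vt)²/(4Dt)), with n_e·A the pore (flow) area.
Plume center vt = 0.21 × 87 = 18.27 m, so the well at 21 m is 2.73 m downgradient of the peak.
√(4πDt) = 4.558 m, giving peak height M/(n_e·A·√(4πDt)) = 4.3/(0.33 × 41 × 4.558) = 0.06973 kg/m³.
(x−vt)²/(4Dt) = (2.73)²/(4 × 0.019 × 87) = 1.127; exp(−1.127) = 0.3240.
C = 0.06973 × 0.3240 = 0.0226 kg/m³.

0.0226 kg/m³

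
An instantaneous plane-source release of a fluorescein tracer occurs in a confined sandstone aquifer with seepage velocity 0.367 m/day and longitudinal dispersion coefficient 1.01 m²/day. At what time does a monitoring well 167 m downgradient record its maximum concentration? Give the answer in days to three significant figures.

448 days

For the 1D instantaneous-source solution, setting ∂C/∂t = 0 at fixed x gives v²t² + 2Dt − x² = 0, so t = (√(D² + v²x²) − D)/v².
√(D² + v²x²) = √(1.01² + 0.367² × 167²) = 61.30; v² = 0.134689.
t = (61.30 − 1.01)/0.134689 = 448 days (vs. the pure-advection estimate x/v = 455 d).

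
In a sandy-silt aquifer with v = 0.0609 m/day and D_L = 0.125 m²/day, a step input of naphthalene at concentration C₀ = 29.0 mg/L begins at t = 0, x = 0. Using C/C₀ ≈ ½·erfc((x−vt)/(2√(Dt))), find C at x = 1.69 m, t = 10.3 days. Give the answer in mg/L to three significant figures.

7.36 mg/L

For a continuous step input, C/C₀ ≈ ½·erfc((x−vt)/(2√(Dt))).
vt = 0.0609 × 10.3 = 0.62727 m and 2√(Dt) = 2√(0.125 × 10.3) = 2.269 m.
Argument (x−vt)/(2√(Dt)) = (1.69 − 0.62727)/2.269 = 0.4684; ½·erfc(0.4684) = 0.2539.
C = 29.0 × 0.2539 = 7.36 mg/L.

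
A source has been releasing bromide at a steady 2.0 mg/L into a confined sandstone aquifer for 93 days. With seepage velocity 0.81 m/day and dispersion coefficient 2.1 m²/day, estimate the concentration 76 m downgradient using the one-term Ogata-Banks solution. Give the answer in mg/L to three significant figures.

0.973 mg/L

For a continuous step input, C/C₀ ≈ ½·erfc((x−vt)/(2√(Dt))).
vt = 0.81 × 93 = 75.33 m and 2√(Dt) = 2√(2.1 × 93) = 27.95 m.
Argument (x−vt)/(2√(Dt)) = (76 − 75.33)/27.95 = 0.02397; ½·erfc(0.02397) = 0.4865.
C = 2.0 × 0.4865 = 0.973 mg/L.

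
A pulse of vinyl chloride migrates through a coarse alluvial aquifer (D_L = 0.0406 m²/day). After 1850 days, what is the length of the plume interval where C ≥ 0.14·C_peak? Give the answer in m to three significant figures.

The plume is Gaussian with σ = √(2Dt) = √(2 × 0.0406 × 1850) = 12.26 m.
C/C_peak = exp(−Δx²/(2σ²)) = 0.14 ⇒ Δx = σ·√(−2 ln 0.14) = 12.26 × 1.983 = 24.31 m.
Width = 2Δx = 48.6 m.

48.6 m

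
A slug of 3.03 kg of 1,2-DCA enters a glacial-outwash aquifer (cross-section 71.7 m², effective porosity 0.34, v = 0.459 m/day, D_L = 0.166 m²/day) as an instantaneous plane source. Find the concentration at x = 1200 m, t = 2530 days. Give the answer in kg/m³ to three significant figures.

0.000701 kg/m³

For an instantaneous plane source, C(x,t) = M/(n_e·A·√(4πDt)) · exp(−(x−vt)²/(4Dt)), with n_e·A the pore (flow) area.
Plume center vt = 0.459 × 2530 = 1161.27 m, so the well at 1200 m is 38.73 m downgradient of the peak.
√(4πDt) = 72.65 m, giving peak height M/(n_e·A·√(4πDt)) = 3.03/(0.34 × 71.7 × 72.65) = 0.001711 kg/m³.
(x−vt)²/(4Dt) = (38.73)²/(4 × 0.166 × 2530) = 0.8929; exp(−0.8929) = 0.4095.
C = 0.001711 × 0.4095 = 0.000701 kg/m³.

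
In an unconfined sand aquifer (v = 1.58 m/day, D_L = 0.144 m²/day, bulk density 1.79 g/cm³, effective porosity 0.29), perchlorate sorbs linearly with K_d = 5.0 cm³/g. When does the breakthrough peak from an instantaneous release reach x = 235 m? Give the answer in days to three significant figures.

Retardation factor R = 1 + ρ_b·K_d/n = 1 + 1.79 × 5.0/0.29 = 31.86.
Sorption retards both mechanisms: v_R = v/R = 0.04959 m/day, D_R = D/R = 0.004520 m²/day.
Peak time from v_R²t² + 2D_R t − x² = 0: t = (√(D_R² + v_R²x²) − D_R)/v_R².
√(D_R² + v_R²x²) = √(0.004520² + 0.04959² × 235²) = 11.65; v_R² = 0.002459.
t = (11.65 − 0.004520)/0.002459 = 4740 days.

4740 days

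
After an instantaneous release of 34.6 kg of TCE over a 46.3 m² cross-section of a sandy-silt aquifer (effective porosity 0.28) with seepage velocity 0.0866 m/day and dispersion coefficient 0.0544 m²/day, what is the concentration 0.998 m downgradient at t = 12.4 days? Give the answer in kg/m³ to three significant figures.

0.915 kg/m³

For an instantaneous plane source, C(x,t) = M/(n_e·A·√(4πDt)) · exp(−(x−vt)²/(4Dt)), with n_e·A the pore (flow) area.
Plume center vt = 0.0866 × 12.4 = 1.07384 m, so the well at 0.998 m is 0.07584 m upgradient of the peak.
√(4πDt) = 2.911 m, giving peak height M/(n_e·A·√(4πDt)) = 34.6/(0.28 × 46.3 × 2.911) = 0.9168 kg/m³.
(x−vt)²/(4Dt) = (-0.07584)²/(4 × 0.0544 × 12.4) = 0.002132; exp(−0.002132) = 0.9979.
C = 0.9168 × 0.9979 = 0.915 kg/m³.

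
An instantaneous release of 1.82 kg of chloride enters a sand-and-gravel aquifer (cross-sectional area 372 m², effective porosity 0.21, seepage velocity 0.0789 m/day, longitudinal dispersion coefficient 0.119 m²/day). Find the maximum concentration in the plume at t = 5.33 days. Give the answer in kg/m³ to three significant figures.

The peak of an instantaneous 1D plume sits at x = vt; there the Gaussian factor is 1 and C_max = M/(n_e·A·√(4πDt)), where n_e·A is the pore area the mass is dissolved in.
√(4πDt) = √(4π × 0.119 × 5.33) = 2.823 m, so C_max = 1.82/(0.21 × 372 × 2.823) = 0.00825 kg/m³.

0.00825 kg/m³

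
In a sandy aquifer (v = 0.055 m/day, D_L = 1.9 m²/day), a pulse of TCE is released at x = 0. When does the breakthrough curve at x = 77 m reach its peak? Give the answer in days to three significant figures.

For the 1D instantaneous-source solution, setting ∂C/∂t = 0 at fixed x gives v²t² + 2Dt − x² = 0, so t = (√(D² + v²x²) − D)/v².
√(D² + v²x²) = √(1.9² + 0.055² × 77²) = 4.642; v² = 0.003025.
t = (4.642 − 1.9)/0.003025 = 906 days (vs. the pure-advection estimate x/v = 1400 d).

906 days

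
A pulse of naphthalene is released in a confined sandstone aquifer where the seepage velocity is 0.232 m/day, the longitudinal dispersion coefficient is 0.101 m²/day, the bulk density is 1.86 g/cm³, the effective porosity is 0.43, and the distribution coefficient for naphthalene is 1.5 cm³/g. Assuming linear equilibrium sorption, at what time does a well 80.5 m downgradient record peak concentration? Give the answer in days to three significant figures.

2580 days

Retardation factor R = 1 + ρ_b·K_d/n = 1 + 1.86 × 1.5/0.43 = 7.488.
Sorption retards both mechanisms: v_R = v/R = 0.03098 m/day, D_R = D/R = 0.01349 m²/day.
Peak time from v_R²t² + 2D_R t − x² = 0: t = (√(D_R² + v_R²x²) − D_R)/v_R².
√(D_R² + v_R²x²) = √(0.01349² + 0.03098² × 80.5²) = 2.494; v_R² = 0.0009598.
t = (2.494 − 0.01349)/0.0009598 = 2580 days.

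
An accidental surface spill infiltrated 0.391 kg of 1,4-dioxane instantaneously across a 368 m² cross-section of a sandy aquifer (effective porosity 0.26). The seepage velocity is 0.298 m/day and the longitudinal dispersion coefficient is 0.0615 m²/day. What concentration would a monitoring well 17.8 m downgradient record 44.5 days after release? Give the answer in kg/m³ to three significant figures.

0.000106 kg/m³

For an instantaneous plane source, C(x,t) = M/(n_e·A·√(4πDt)) · exp(−(x−vt)²/(4Dt)), with n_e·A the pore (flow) area.
Plume center vt = 0.298 × 44.5 = 13.261 m, so the well at 17.8 m is 4.539 m downgradient of the peak.
√(4πDt) = 5.864 m, giving peak height M/(n_e·A·√(4πDt)) = 0.391/(0.26 × 368 × 5.864) = 0.0006969 kg/m³.
(x−vt)²/(4Dt) = (4.539)²/(4 × 0.0615 × 44.5) = 1.882; exp(−1.882) = 0.1523.
C = 0.0006969 × 0.1523 = 0.000106 kg/m³.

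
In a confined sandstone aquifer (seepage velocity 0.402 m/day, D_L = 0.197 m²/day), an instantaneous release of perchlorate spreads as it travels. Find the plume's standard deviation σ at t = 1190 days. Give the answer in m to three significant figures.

21.7 m

Dispersive spreading gives a Gaussian with σ² = 2Dt; advection only shifts the center.
σ = √(2 × 0.197 × 1190) = 21.7 m.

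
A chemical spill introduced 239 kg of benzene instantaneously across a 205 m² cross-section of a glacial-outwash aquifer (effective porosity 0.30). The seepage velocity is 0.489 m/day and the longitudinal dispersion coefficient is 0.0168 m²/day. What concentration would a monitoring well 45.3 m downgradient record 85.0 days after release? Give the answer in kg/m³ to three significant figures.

0.0798 kg/m³

For an instantaneous plane source, C(x,t) = M/(n_e·A·√(4πDt)) · exp(−(x−vt)²/(4Dt)), with n_e·A the pore (flow) area.
Plume center vt = 0.489 × 85.0 = 41.565 m, so the well at 45.3 m is 3.735 m downgradient of the peak.
√(4πDt) = 4.236 m, giving peak height M/(n_e·A·√(4πDt)) = 239/(0.30 × 205 × 4.236) = 0.9174 kg/m³.
(x−vt)²/(4Dt) = (3.735)²/(4 × 0.0168 × 85.0) = 2.442; exp(−2.442) = 0.08699.
C = 0.9174 × 0.08699 = 0.0798 kg/m³.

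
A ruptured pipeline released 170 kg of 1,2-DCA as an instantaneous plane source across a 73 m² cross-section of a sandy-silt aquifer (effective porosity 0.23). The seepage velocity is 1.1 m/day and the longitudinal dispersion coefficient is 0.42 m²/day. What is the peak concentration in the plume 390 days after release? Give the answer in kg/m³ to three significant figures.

0.223 kg/m³

The peak of an instantaneous 1D plume sits at x = vt; there the Gaussian factor is 1 and C_max = M/(n_e·A·√(4πDt)), where n_e·A is the pore area the mass is dissolved in.
√(4πDt) = √(4π × 0.42 × 390) = 45.37 m, so C_max = 170/(0.23 × 73 × 45.37) = 0.223 kg/m³.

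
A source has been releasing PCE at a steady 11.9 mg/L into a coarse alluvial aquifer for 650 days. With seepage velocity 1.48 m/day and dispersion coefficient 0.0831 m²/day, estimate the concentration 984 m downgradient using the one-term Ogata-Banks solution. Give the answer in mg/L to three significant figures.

For a continuous step input, C/C₀ ≈ ½·erfc((x−vt)/(2√(Dt))).
vt = 1.48 × 650 = 962 m and 2√(Dt) = 2√(0.0831 × 650) = 14.70 m.
Argument (x−vt)/(2√(Dt)) = (984 − 962)/14.70 = 1.497; ½·erfc(1.497) = 0.01713.
C = 11.9 × 0.01713 = 0.204 mg/L.

0.204 mg/L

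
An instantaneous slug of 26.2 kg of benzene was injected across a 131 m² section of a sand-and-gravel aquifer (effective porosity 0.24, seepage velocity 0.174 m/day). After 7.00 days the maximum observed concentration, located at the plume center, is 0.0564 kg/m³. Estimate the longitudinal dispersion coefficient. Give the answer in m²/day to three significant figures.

2.48 m²/day

At the plume center C_max = M/(n_e·A·√(4πDt)), so D = M²/(4πt·(n_e·A·C_max)²).
n_e·A·C_max = 0.24 × 131 × 0.0564 = 1.773 kg/m.
D = 26.2²/(4π × 7.00 × 1.773²) = 2.48 m²/day.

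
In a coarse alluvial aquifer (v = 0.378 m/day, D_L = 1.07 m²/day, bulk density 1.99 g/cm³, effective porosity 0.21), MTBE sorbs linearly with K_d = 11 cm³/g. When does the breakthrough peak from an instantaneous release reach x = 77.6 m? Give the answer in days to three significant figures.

20800 days

Retardation factor R = 1 + ρ_b·K_d/n = 1 + 1.99 × 11/0.21 = 105.2.
Sorption retards both mechanisms: v_R = v/R = 0.003593 m/day, D_R = D/R = 0.01017 m²/day.
Peak time from v_R²t² + 2D_R t − x² = 0: t = (√(D_R² + v_R²x²) − D_R)/v_R².
√(D_R² + v_R²x²) = √(0.01017² + 0.003593² × 77.6²) = 0.2790; v_R² = 1.291e-05.
t = (0.2790 − 0.01017)/1.291e-05 = 20800 days.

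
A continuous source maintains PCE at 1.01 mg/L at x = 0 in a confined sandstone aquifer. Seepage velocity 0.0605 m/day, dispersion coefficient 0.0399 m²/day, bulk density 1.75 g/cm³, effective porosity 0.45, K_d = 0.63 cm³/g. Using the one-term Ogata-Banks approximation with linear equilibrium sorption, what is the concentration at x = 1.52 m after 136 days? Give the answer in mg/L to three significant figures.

0.694 mg/L

Retardation factor R = 1 + ρ_b·K_d/n = 1 + 1.75 × 0.63/0.45 = 3.450.
Sorption retards both mechanisms: v_R = v/R = 0.01754 m/day, D_R = D/R = 0.01157 m²/day.
v_R·t = 0.01754 × 136 = 2.38544 m; 2√(D_R t) = 2.509 m; argument = (1.52 − 2.38544)/2.509 = -0.3449.
C = C₀ × ½·erfc(-0.3449) = 1.01 × 0.6871 = 0.694 mg/L.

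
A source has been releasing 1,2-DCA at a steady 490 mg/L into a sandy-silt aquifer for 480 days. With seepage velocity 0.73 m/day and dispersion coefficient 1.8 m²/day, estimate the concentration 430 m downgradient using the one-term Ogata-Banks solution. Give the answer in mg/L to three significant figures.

13.6 mg/L

For a continuous step input, C/C₀ ≈ ½·erfc((x−vt)/(2√(Dt))).
vt = 0.73 × 480 = 350.4 m and 2√(Dt) = 2√(1.8 × 480) = 58.79 m.
Argument (x−vt)/(2√(Dt)) = (430 − 350.4)/58.79 = 1.354; ½·erfc(1.354) = 0.02776.
C = 490 × 0.02776 = 13.6 mg/L.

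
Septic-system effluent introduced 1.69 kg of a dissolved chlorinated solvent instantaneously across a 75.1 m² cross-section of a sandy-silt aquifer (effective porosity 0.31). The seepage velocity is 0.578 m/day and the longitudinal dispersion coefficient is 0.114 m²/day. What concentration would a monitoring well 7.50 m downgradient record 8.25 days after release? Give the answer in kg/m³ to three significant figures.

0.00291 kg/m³

For an instantaneous plane source, C(x,t) = M/(n_e·A·√(4πDt)) · exp(−(x−vt)²/(4Dt)), with n_e·A the pore (flow) area.
Plume center vt = 0.578 × 8.25 = 4.7685 m, so the well at 7.50 m is 2.7315 m downgradient of the peak.
√(4πDt) = 3.438 m, giving peak height M/(n_e·A·√(4πDt)) = 1.69/(0.31 × 75.1 × 3.438) = 0.02111 kg/m³.
(x−vt)²/(4Dt) = (2.7315)²/(4 × 0.114 × 8.25) = 1.983; exp(−1.983) = 0.1377.
C = 0.02111 × 0.1377 = 0.00291 kg/m³.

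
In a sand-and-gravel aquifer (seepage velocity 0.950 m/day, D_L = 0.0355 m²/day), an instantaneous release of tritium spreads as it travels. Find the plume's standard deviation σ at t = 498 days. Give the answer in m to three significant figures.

5.95 m

Dispersive spreading gives a Gaussian with σ² = 2Dt; advection only shifts the center.
σ = √(2 × 0.0355 × 498) = 5.95 m.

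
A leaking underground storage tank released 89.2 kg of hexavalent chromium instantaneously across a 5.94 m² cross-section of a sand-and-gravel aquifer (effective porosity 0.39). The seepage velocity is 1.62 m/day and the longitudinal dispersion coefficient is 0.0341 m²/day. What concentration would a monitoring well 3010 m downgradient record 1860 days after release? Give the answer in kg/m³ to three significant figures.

For an instantaneous plane source, C(x,t) = M/(n_e·A·√(4πDt)) · exp(−(x−vt)²/(4Dt)), with n_e·A the pore (flow) area.
Plume center vt = 1.62 × 1860 = 3013.2 m, so the well at 3010 m is 3.2 m upgradient of the peak.
√(4πDt) = 28.23 m, giving peak height M/(n_e·A·√(4πDt)) = 89.2/(0.39 × 5.94 × 28.23) = 1.364 kg/m³.
(x−vt)²/(4Dt) = (-3.2)²/(4 × 0.0341 × 1860) = 0.04036; exp(−0.04036) = 0.9604.
C = 1.364 × 0.9604 = 1.31 kg/m³.

1.31 kg/m³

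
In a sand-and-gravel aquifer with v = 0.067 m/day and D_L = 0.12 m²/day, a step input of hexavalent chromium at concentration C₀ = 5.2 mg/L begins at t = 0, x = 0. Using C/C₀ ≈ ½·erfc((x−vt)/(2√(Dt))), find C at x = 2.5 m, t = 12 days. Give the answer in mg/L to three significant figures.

For a continuous step input, C/C₀ ≈ ½·erfc((x−vt)/(2√(Dt))).
vt = 0.067 × 12 = 0.804 m and 2√(Dt) = 2√(0.12 × 12) = 2.400 m.
Argument (x−vt)/(2√(Dt)) = (2.5 − 0.804)/2.400 = 0.7067; ½·erfc(0.7067) = 0.1588.
C = 5.2 × 0.1588 = 0.826 mg/L.

0.826 mg/L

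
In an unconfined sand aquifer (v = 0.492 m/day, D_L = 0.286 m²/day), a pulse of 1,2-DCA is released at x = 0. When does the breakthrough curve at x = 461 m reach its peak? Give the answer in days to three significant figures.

For the 1D instantaneous-source solution, setting ∂C/∂t = 0 at fixed x gives v²t² + 2Dt − x² = 0, so t = (√(D² + v²x²) − D)/v².
√(D² + v²x²) = √(0.286² + 0.492² × 461²) = 226.8; v² = 0.242064.
t = (226.8 − 0.286)/0.242064 = 936 days (vs. the pure-advection estimate x/v = 937 d).

936 days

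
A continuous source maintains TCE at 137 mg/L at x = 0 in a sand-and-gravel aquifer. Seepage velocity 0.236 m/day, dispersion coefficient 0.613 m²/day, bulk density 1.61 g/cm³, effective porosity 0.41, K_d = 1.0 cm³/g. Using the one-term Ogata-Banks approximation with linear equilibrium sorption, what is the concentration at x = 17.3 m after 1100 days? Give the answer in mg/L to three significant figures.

Retardation factor R = 1 + ρ_b·K_d/n = 1 + 1.61 × 1.0/0.41 = 4.927.
Sorption retards both mechanisms: v_R = v/R = 0.04790 m/day, D_R = D/R = 0.1244 m²/day.
v_R·t = 0.04790 × 1100 = 52.69 m; 2√(D_R t) = 23.40 m; argument = (17.3 − 52.69)/23.40 = -1.512.
C = C₀ × ½·erfc(-1.512) = 137 × 0.9838 = 135 mg/L.

135 mg/L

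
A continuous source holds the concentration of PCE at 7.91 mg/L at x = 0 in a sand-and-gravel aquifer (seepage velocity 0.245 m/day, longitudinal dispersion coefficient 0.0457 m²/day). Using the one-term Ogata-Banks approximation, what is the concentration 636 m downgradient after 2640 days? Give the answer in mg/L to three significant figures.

5.98 mg/L

For a continuous step input, C/C₀ ≈ ½·erfc((x−vt)/(2√(Dt))).
vt = 0.245 × 2640 = 646.8 m and 2√(Dt) = 2√(0.0457 × 2640) = 21.97 m.
Argument (x−vt)/(2√(Dt)) = (636 − 646.8)/21.97 = -0.4916; ½·erfc(-0.4916) = 0.7565.
C = 7.91 × 0.7565 = 5.98 mg/L.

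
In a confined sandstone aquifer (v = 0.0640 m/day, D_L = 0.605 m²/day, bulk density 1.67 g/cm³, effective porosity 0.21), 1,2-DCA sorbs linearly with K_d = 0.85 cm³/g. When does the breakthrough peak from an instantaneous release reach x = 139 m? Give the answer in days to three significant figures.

Retardation factor R = 1 + ρ_b·K_d/n = 1 + 1.67 × 0.85/0.21 = 7.760.
Sorption retards both mechanisms: v_R = v/R = 0.008247 m/day, D_R = D/R = 0.07796 m²/day.
Peak time from v_R²t² + 2D_R t − x² = 0: t = (√(D_R² + v_R²x²) − D_R)/v_R².
√(D_R² + v_R²x²) = √(0.07796² + 0.008247² × 139²) = 1.149; v_R² = 6.801e-05.
t = (1.149 − 0.07796)/6.801e-05 = 15700 days.

15700 days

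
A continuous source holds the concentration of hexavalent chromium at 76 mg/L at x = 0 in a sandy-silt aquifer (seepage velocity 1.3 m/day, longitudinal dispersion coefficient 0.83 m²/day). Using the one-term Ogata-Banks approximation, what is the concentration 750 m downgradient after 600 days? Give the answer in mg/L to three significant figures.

63.0 mg/L

For a continuous step input, C/C₀ ≈ ½·erfc((x−vt)/(2√(Dt))).
vt = 1.3 × 600 = 780 m and 2√(Dt) = 2√(0.83 × 600) = 44.63 m.
Argument (x−vt)/(2√(Dt)) = (750 − 780)/44.63 = -0.6722; ½·erfc(-0.6722) = 0.8291.
C = 76 × 0.8291 = 63.0 mg/L.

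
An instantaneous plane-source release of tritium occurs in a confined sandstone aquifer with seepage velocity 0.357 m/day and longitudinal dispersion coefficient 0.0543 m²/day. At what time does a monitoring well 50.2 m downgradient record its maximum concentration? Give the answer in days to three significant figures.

140 days

For the 1D instantaneous-source solution, setting ∂C/∂t = 0 at fixed x gives v²t² + 2Dt − x² = 0, so t = (√(D² + v²x²) − D)/v².
√(D² + v²x²) = √(0.0543² + 0.357² × 50.2²) = 17.92; v² = 0.127449.
t = (17.92 − 0.0543)/0.127449 = 140 days (vs. the pure-advection estimate x/v = 141 d).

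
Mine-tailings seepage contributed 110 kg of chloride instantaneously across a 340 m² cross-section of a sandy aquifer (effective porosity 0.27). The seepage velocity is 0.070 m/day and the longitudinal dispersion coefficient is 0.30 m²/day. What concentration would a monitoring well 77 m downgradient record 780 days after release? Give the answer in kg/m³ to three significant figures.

For an instantaneous plane source, C(x,t) = M/(n_e·A·√(4πDt)) · exp(−(x−vt)²/(4Dt)), with n_e·A the pore (flow) area.
Plume center vt = 0.070 × 780 = 54.6 m, so the well at 77 m is 22.4 m downgradient of the peak.
√(4πDt) = 54.23 m, giving peak height M/(n_e·A·√(4πDt)) = 110/(0.27 × 340 × 54.23) = 0.02210 kg/m³.
(x−vt)²/(4Dt) = (22.4)²/(4 × 0.30 × 780) = 0.5361; exp(−0.5361) = 0.5850.
C = 0.02210 × 0.5850 = 0.0129 kg/m³.

0.0129 kg/m³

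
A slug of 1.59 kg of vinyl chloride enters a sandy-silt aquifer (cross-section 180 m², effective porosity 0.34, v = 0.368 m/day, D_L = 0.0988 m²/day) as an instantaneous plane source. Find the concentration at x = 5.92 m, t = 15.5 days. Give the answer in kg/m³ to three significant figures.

For an instantaneous plane source, C(x,t) = M/(n_e·A·√(4πDt)) · exp(−(x−vt)²/(4Dt)), with n_e·A the pore (flow) area.
Plume center vt = 0.368 × 15.5 = 5.704 m, so the well at 5.92 m is 0.216 m downgradient of the peak.
√(4πDt) = 4.387 m, giving peak height M/(n_e·A·√(4πDt)) = 1.59/(0.34 × 180 × 4.387) = 0.005922 kg/m³.
(x−vt)²/(4Dt) = (0.216)²/(4 × 0.0988 × 15.5) = 0.007617; exp(−0.007617) = 0.9924.
C = 0.005922 × 0.9924 = 0.00588 kg/m³.

0.00588 kg/m³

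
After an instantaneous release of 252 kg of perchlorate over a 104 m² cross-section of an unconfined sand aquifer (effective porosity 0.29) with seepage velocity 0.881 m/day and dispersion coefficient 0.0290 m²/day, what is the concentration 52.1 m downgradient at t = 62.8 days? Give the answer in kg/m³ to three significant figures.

For an instantaneous plane source, C(x,t) = M/(n_e·A·√(4πDt)) · exp(−(x−vt)²/(4Dt)), with n_e·A the pore (flow) area.
Plume center vt = 0.881 × 62.8 = 55.3268 m, so the well at 52.1 m is 3.2268 m upgradient of the peak.
√(4πDt) = 4.784 m, giving peak height M/(n_e·A·√(4πDt)) = 252/(0.29 × 104 × 4.784) = 1.747 kg/m³.
(x−vt)²/(4Dt) = (-3.2268)²/(4 × 0.0290 × 62.8) = 1.429; exp(−1.429) = 0.2395.
C = 1.747 × 0.2395 = 0.418 kg/m³.

0.418 kg/m³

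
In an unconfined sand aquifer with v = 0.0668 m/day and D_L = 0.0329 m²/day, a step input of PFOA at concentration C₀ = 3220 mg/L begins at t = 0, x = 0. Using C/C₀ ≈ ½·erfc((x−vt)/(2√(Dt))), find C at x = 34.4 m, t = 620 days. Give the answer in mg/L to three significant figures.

2780 mg/L

For a continuous step input, C/C₀ ≈ ½·erfc((x−vt)/(2√(Dt))).
vt = 0.0668 × 620 = 41.416 m and 2√(Dt) = 2√(0.0329 × 620) = 9.033 m.
Argument (x−vt)/(2√(Dt)) = (34.4 − 41.416)/9.033 = -0.7767; ½·erfc(-0.7767) = 0.8640.
C = 3220 × 0.8640 = 2780 mg/L.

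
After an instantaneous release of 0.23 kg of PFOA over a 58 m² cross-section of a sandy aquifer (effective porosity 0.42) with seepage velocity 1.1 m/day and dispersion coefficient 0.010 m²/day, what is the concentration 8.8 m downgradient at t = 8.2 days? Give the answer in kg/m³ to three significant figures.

0.00803 kg/m³

For an instantaneous plane source, C(x,t) = M/(n_e·A·√(4πDt)) · exp(−(x−vt)²/(4Dt)), with n_e·A the pore (flow) area.
Plume center vt = 1.1 × 8.2 = 9.02 m, so the well at 8.8 m is 0.22 m upgradient of the peak.
√(4πDt) = 1.015 m, giving peak height M/(n_e·A·√(4πDt)) = 0.23/(0.42 × 58 × 1.015) = 0.009302 kg/m³.
(x−vt)²/(4Dt) = (-0.22)²/(4 × 0.010 × 8.2) = 0.1476; exp(−0.1476) = 0.8628.
C = 0.009302 × 0.8628 = 0.00803 kg/m³.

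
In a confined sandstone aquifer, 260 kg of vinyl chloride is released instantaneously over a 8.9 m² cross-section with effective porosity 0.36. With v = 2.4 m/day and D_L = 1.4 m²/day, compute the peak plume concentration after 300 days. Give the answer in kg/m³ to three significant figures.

The peak of an instantaneous 1D plume sits at x = vt; there the Gaussian factor is 1 and C_max = M/(n_e·A·√(4πDt)), where n_e·A is the pore area the mass is dissolved in.
√(4πDt) = √(4π × 1.4 × 300) = 72.65 m, so C_max = 260/(0.36 × 8.9 × 72.65) = 1.12 kg/m³.

1.12 kg/m³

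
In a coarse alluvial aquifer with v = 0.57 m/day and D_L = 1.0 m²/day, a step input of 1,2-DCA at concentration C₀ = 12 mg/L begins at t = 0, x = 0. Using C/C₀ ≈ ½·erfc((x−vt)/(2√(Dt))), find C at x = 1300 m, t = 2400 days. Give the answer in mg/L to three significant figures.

For a continuous step input, C/C₀ ≈ ½·erfc((x−vt)/(2√(Dt))).
vt = 0.57 × 2400 = 1368 m and 2√(Dt) = 2√(1.0 × 2400) = 97.98 m.
Argument (x−vt)/(2√(Dt)) = (1300 − 1368)/97.98 = -0.6940; ½·erfc(-0.6940) = 0.8368.
C = 12 × 0.8368 = 10.0 mg/L.

10.0 mg/L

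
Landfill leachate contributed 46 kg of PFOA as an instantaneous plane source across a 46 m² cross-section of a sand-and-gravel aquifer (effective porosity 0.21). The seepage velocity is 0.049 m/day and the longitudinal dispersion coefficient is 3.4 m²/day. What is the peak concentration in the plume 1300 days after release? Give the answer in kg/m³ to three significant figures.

The peak of an instantaneous 1D plume sits at x = vt; there the Gaussian factor is 1 and C_max = M/(n_e·A·√(4πDt)), where n_e·A is the pore area the mass is dissolved in.
√(4πDt) = √(4π × 3.4 × 1300) = 235.7 m, so C_max = 46/(0.21 × 46 × 235.7) = 0.0202 kg/m³.

0.0202 kg/m³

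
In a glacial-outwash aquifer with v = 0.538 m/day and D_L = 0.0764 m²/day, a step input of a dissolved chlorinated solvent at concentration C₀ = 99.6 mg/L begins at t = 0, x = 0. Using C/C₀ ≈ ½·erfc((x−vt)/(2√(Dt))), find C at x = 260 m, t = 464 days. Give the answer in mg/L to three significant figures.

10.9 mg/L

For a continuous step input, C/C₀ ≈ ½·erfc((x−vt)/(2√(Dt))).
vt = 0.538 × 464 = 249.632 m and 2√(Dt) = 2√(0.0764 × 464) = 11.91 m.
Argument (x−vt)/(2√(Dt)) = (260 − 249.632)/11.91 = 0.8705; ½·erfc(0.8705) = 0.1091.
C = 99.6 × 0.1091 = 10.9 mg/L.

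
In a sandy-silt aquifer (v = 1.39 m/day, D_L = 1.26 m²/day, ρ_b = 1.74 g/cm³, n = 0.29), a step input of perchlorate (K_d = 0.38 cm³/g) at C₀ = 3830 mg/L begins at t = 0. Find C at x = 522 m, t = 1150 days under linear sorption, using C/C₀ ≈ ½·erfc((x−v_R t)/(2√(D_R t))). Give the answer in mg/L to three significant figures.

Retardation factor R = 1 + ρ_b·K_d/n = 1 + 1.74 × 0.38/0.29 = 3.280.
Sorption retards both mechanisms: v_R = v/R = 0.4238 m/day, D_R = D/R = 0.3841 m²/day.
v_R·t = 0.4238 × 1150 = 487.37 m; 2√(D_R t) = 42.03 m; argument = (522 − 487.37)/42.03 = 0.8239.
C = C₀ × ½·erfc(0.8239) = 3830 × 0.1220 = 467 mg/L.

467 mg/L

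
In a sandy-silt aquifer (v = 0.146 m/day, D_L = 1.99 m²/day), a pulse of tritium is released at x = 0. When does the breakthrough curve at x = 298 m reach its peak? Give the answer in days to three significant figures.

1950 days

For the 1D instantaneous-source solution, setting ∂C/∂t = 0 at fixed x gives v²t² + 2Dt − x² = 0, so t = (√(D² + v²x²) − D)/v².
√(D² + v²x²) = √(1.99² + 0.146² × 298²) = 43.55; v² = 0.021316.
t = (43.55 − 1.99)/0.021316 = 1950 days (vs. the pure-advection estimate x/v = 2040 d).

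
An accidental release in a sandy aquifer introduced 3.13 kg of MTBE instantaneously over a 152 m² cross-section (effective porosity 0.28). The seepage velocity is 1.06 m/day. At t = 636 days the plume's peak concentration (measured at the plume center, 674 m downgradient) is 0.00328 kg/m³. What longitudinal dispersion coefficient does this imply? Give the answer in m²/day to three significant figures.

0.0629 m²/day

At the plume center C_max = M/(n_e·A·√(4πDt)), so D = M²/(4πt·(n_e·A·C_max)²).
n_e·A·C_max = 0.28 × 152 × 0.00328 = 0.1396 kg/m.
D = 3.13²/(4π × 636 × 0.1396²) = 0.0629 m²/day.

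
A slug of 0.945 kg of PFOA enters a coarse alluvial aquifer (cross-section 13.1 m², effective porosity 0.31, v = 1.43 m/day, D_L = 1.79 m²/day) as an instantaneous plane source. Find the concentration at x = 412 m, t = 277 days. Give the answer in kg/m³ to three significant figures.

0.00260 kg/m³

For an instantaneous plane source, C(x,t) = M/(n_e·A·√(4πDt)) · exp(−(x−vt)²/(4Dt)), with n_e·A the pore (flow) area.
Plume center vt = 1.43 × 277 = 396.11 m, so the well at 412 m is 15.89 m downgradient of the peak.
√(4πDt) = 78.94 m, giving peak height M/(n_e·A·√(4πDt)) = 0.945/(0.31 × 13.1 × 78.94) = 0.002948 kg/m³.
(x−vt)²/(4Dt) = (15.89)²/(4 × 1.79 × 277) = 0.1273; exp(−0.1273) = 0.8805.
C = 0.002948 × 0.8805 = 0.00260 kg/m³.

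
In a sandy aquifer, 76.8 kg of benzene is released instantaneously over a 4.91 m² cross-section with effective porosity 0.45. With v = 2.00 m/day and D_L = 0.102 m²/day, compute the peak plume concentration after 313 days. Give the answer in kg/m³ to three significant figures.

1.74 kg/m³

The peak of an instantaneous 1D plume sits at x = vt; there the Gaussian factor is 1 and C_max = M/(n_e·A·√(4πDt)), where n_e·A is the pore area the mass is dissolved in.
√(4πDt) = √(4π × 0.102 × 313) = 20.03 m, so C_max = 76.8/(0.45 × 4.91 × 20.03) = 1.74 kg/m³.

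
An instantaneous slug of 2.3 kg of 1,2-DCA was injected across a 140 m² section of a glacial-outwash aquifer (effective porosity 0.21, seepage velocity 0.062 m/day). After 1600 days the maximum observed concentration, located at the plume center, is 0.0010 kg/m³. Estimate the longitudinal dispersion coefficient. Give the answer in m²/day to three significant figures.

0.304 m²/day

At the plume center C_max = M/(n_e·A·√(4πDt)), so D = M²/(4πt·(n_e·A·C_max)²).
n_e·A·C_max = 0.21 × 140 × 0.0010 = 0.02940 kg/m.
D = 2.3²/(4π × 1600 × 0.02940²) = 0.304 m²/day.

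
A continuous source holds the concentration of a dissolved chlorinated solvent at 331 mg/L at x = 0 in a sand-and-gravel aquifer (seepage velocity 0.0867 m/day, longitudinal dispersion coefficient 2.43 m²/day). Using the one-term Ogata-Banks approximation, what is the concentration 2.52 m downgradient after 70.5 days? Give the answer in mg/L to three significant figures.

For a continuous step input, C/C₀ ≈ ½·erfc((x−vt)/(2√(Dt))).
vt = 0.0867 × 70.5 = 6.11235 m and 2√(Dt) = 2√(2.43 × 70.5) = 26.18 m.
Argument (x−vt)/(2√(Dt)) = (2.52 − 6.11235)/26.18 = -0.1372; ½·erfc(-0.1372) = 0.5769.
C = 331 × 0.5769 = 191 mg/L.

191 mg/L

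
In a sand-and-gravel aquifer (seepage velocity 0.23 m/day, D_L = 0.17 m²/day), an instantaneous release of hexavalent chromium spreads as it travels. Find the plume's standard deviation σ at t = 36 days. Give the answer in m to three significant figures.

3.50 m

Dispersive spreading gives a Gaussian with σ² = 2Dt; advection only shifts the center.
σ = √(2 × 0.17 × 36) = 3.50 m.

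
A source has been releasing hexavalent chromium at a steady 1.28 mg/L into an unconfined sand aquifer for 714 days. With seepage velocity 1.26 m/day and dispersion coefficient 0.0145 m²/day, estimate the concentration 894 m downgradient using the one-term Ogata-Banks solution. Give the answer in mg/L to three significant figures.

1.14 mg/L

For a continuous step input, C/C₀ ≈ ½·erfc((x−vt)/(2√(Dt))).
vt = 1.26 × 714 = 899.64 m and 2√(Dt) = 2√(0.0145 × 714) = 6.435 m.
Argument (x−vt)/(2√(Dt)) = (894 − 899.64)/6.435 = -0.8765; ½·erfc(-0.8765) = 0.8924.
C = 1.28 × 0.8924 = 1.14 mg/L.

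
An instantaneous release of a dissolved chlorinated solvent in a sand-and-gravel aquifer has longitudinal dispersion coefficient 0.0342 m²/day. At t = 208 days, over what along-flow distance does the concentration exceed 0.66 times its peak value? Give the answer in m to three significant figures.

6.88 m

The plume is Gaussian with σ = √(2Dt) = √(2 × 0.0342 × 208) = 3.772 m.
C/C_peak = exp(−Δx²/(2σ²)) = 0.66 ⇒ Δx = σ·√(−2 ln 0.66) = 3.772 × 0.9116 = 3.439 m.
Width = 2Δx = 6.88 m.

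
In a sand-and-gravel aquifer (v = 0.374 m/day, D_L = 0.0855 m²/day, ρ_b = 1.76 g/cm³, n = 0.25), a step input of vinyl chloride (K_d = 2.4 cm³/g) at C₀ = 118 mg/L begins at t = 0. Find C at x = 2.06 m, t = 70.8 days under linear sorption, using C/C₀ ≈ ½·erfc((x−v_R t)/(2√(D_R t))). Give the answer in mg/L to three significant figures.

28.3 mg/L

Retardation factor R = 1 + ρ_b·K_d/n = 1 + 1.76 × 2.4/0.25 = 17.90.
Sorption retards both mechanisms: v_R = v/R = 0.02089 m/day, D_R = D/R = 0.004777 m²/day.
v_R·t = 0.02089 × 70.8 = 1.479012 m; 2√(D_R t) = 1.163 m; argument = (2.06 − 1.479012)/1.163 = 0.4996.
C = C₀ × ½·erfc(0.4996) = 118 × 0.2399 = 28.3 mg/L.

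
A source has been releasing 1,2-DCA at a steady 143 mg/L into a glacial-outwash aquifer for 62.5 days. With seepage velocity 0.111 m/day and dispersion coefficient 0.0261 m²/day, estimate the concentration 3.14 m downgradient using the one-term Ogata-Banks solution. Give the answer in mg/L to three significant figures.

For a continuous step input, C/C₀ ≈ ½·erfc((x−vt)/(2√(Dt))).
vt = 0.111 × 62.5 = 6.9375 m and 2√(Dt) = 2√(0.0261 × 62.5) = 2.554 m.
Argument (x−vt)/(2√(Dt)) = (3.14 − 6.9375)/2.554 = -1.487; ½·erfc(-1.487) = 0.9823.
C = 143 × 0.9823 = 140 mg/L.

140 mg/L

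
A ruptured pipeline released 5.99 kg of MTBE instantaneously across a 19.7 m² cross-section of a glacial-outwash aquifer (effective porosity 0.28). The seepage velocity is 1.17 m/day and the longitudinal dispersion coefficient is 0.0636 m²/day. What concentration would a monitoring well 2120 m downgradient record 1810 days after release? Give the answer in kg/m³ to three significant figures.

For an instantaneous plane source, C(x,t) = M/(n_e·A·√(4πDt)) · exp(−(x−vt)²/(4Dt)), with n_e·A the pore (flow) area.
Plume center vt = 1.17 × 1810 = 2117.7 m, so the well at 2120 m is 2.3 m downgradient of the peak.
√(4πDt) = 38.03 m, giving peak height M/(n_e·A·√(4πDt)) = 5.99/(0.28 × 19.7 × 38.03) = 0.02855 kg/m³.
(x−vt)²/(4Dt) = (2.3)²/(4 × 0.0636 × 1810) = 0.01149; exp(−0.01149) = 0.9886.
C = 0.02855 × 0.9886 = 0.0282 kg/m³.

0.0282 kg/m³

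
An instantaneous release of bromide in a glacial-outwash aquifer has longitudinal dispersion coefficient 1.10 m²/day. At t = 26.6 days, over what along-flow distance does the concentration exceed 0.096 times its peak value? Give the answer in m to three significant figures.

33.1 m

The plume is Gaussian with σ = √(2Dt) = √(2 × 1.10 × 26.6) = 7.650 m.
C/C_peak = exp(−Δx²/(2σ²)) = 0.096 ⇒ Δx = σ·√(−2 ln 0.096) = 7.650 × 2.165 = 16.56 m.
Width = 2Δx = 33.1 m.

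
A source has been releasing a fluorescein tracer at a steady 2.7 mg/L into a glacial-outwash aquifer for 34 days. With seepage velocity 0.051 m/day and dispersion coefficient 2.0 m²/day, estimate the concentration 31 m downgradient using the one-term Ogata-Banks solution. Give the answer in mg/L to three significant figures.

For a continuous step input, C/C₀ ≈ ½·erfc((x−vt)/(2√(Dt))).
vt = 0.051 × 34 = 1.734 m and 2√(Dt) = 2√(2.0 × 34) = 16.49 m.
Argument (x−vt)/(2√(Dt)) = (31 − 1.734)/16.49 = 1.775; ½·erfc(1.775) = 0.006033.
C = 2.7 × 0.006033 = 0.0163 mg/L.

0.0163 mg/L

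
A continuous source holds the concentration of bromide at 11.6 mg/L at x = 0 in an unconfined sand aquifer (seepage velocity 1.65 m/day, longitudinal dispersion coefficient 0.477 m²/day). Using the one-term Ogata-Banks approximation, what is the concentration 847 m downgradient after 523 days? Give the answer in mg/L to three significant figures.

For a continuous step input, C/C₀ ≈ ½·erfc((x−vt)/(2√(Dt))).
vt = 1.65 × 523 = 862.95 m and 2√(Dt) = 2√(0.477 × 523) = 31.59 m.
Argument (x−vt)/(2√(Dt)) = (847 − 862.95)/31.59 = -0.5049; ½·erfc(-0.5049) = 0.7624.
C = 11.6 × 0.7624 = 8.84 mg/L.

8.84 mg/L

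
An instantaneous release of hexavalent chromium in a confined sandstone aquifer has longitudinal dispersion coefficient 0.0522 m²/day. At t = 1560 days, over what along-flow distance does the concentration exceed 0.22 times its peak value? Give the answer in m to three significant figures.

44.4 m

The plume is Gaussian with σ = √(2Dt) = √(2 × 0.0522 × 1560) = 12.76 m.
C/C_peak = exp(−Δx²/(2σ²)) = 0.22 ⇒ Δx = σ·√(−2 ln 0.22) = 12.76 × 1.740 = 22.20 m.
Width = 2Δx = 44.4 m.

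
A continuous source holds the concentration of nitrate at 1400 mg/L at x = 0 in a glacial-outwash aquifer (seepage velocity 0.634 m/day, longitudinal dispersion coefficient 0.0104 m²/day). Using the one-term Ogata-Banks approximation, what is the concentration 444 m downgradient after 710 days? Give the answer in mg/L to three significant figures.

1320 mg/L

For a continuous step input, C/C₀ ≈ ½·erfc((x−vt)/(2√(Dt))).
vt = 0.634 × 710 = 450.14 m and 2√(Dt) = 2√(0.0104 × 710) = 5.435 m.
Argument (x−vt)/(2√(Dt)) = (444 − 450.14)/5.435 = -1.130; ½·erfc(-1.130) = 0.9450.
C = 1400 × 0.9450 = 1320 mg/L.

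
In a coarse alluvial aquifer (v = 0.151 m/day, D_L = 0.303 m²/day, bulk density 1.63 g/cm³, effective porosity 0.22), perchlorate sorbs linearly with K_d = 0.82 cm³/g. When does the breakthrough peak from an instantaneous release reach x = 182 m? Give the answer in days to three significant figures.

8430 days

Retardation factor R = 1 + ρ_b·K_d/n = 1 + 1.63 × 0.82/0.22 = 7.075.
Sorption retards both mechanisms: v_R = v/R = 0.02134 m/day, D_R = D/R = 0.04283 m²/day.
Peak time from v_R²t² + 2D_R t − x² = 0: t = (√(D_R² + v_R²x²) − D_R)/v_R².
√(D_R² + v_R²x²) = √(0.04283² + 0.02134² × 182²) = 3.884; v_R² = 0.0004554.
t = (3.884 − 0.04283)/0.0004554 = 8430 days.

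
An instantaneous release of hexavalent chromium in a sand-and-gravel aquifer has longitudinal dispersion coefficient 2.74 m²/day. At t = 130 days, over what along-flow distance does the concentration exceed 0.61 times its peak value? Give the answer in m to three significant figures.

The plume is Gaussian with σ = √(2Dt) = √(2 × 2.74 × 130) = 26.69 m.
C/C_peak = exp(−Δx²/(2σ²)) = 0.61 ⇒ Δx = σ·√(−2 ln 0.61) = 26.69 × 0.9943 = 26.54 m.
Width = 2Δx = 53.1 m.

53.1 m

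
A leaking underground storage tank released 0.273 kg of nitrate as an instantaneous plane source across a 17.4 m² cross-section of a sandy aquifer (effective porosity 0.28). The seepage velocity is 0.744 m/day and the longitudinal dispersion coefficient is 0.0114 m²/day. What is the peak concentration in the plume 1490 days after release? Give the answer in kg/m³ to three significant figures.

0.00384 kg/m³

The peak of an instantaneous 1D plume sits at x = vt; there the Gaussian factor is 1 and C_max = M/(n_e·A·√(4πDt)), where n_e·A is the pore area the mass is dissolved in.
√(4πDt) = √(4π × 0.0114 × 1490) = 14.61 m, so C_max = 0.273/(0.28 × 17.4 × 14.61) = 0.00384 kg/m³.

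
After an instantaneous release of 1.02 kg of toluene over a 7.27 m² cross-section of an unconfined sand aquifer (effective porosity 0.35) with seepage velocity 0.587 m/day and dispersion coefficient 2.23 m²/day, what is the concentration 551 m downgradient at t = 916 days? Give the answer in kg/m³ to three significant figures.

For an instantaneous plane source, C(x,t) = M/(n_e·A·√(4πDt)) · exp(−(x−vt)²/(4Dt)), with n_e·A the pore (flow) area.
Plume center vt = 0.587 × 916 = 537.692 m, so the well at 551 m is 13.308 m downgradient of the peak.
√(4πDt) = 160.2 m, giving peak height M/(n_e·A·√(4πDt)) = 1.02/(0.35 × 7.27 × 160.2) = 0.002502 kg/m³.
(x−vt)²/(4Dt) = (13.308)²/(4 × 2.23 × 916) = 0.02168; exp(−0.02168) = 0.9786.
C = 0.002502 × 0.9786 = 0.00245 kg/m³.

0.00245 kg/m³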